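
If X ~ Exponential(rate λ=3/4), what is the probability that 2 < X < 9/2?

P(2 < X < 9/2) = ∫_{2}^{9/2} f(x) dx
where f(x) = \frac{3 e^{- \frac{3 x}{4}}}{4}
= - \frac{1}{e^{\frac{27}{8}}} + e^{- \frac{3}{2}}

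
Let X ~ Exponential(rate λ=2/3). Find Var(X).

For X ~ Exponential(rate λ=2/3):
Var(X) = \frac{9}{4}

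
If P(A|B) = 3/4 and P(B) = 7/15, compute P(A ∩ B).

By definition, P(A|B) = P(A ∩ B) / P(B)
So P(A ∩ B) = P(A|B) × P(B)
= 3/4 × 7/15
= 7/20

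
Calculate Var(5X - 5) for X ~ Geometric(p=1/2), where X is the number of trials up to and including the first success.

For X ~ Geometric(p=1/2), where X is the number of trials up to and including the first success:
Var(X) = 2
Var(5X - 5) = (5)² × Var(X) = 25 × 2 = 50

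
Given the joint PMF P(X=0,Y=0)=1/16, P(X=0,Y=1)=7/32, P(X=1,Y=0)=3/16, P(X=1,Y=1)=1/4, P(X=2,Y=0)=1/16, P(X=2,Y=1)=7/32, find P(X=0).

P(X=0) = P(X=0,Y=0) + P(X=0,Y=1)
= 1/16 + 7/32
= 9/32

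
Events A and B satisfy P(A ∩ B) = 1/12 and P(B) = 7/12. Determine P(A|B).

P(A|B) = P(A ∩ B) / P(B)
= (1/12) / (7/12)
= 1/7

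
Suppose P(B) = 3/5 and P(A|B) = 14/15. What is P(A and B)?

By definition, P(A|B) = P(A ∩ B) / P(B)
So P(A ∩ B) = P(A|B) × P(B)
= 14/15 × 3/5
= 14/25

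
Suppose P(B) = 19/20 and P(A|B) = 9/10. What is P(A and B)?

By definition, P(A|B) = P(A ∩ B) / P(B)
So P(A ∩ B) = P(A|B) × P(B)
= 9/10 × 19/20
= 171/200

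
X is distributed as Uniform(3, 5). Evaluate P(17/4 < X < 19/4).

P(17/4 < X < 19/4) = ∫_{17/4}^{19/4} f(x) dx
where f(x) = \frac{1}{2}
= \frac{1}{4}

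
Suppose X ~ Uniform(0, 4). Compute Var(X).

For X ~ Uniform(0, 4):
Var(X) = \frac{4}{3}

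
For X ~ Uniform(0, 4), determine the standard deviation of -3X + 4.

For X ~ Uniform(0, 4):
Var(X) = \frac{4}{3}
SD(X) = √(Var(X)) = √(\frac{4}{3}) = \frac{2 \sqrt{3}}{3}
SD(-3X + 4) = |-3| × SD(X) = 3 × \frac{2 \sqrt{3}}{3} = 2 \sqrt{3}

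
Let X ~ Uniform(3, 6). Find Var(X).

For X ~ Uniform(3, 6):
Var(X) = \frac{3}{4}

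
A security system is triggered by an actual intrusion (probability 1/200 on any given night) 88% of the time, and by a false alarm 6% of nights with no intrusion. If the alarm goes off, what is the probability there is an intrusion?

Let D = the rare event, + = positive/flagged.
P(D) = 1/200
P(+|D) = 88/100 = 22/25
P(+|D') = 6/100 = 3/50
P(+) = P(+|D)P(D) + P(+|D')P(D')
     = \frac{22}{25} × \frac{1}{200} + \frac{3}{50} × \frac{199}{200}
     = \frac{641}{10000}
P(D|+) = P(+|D)P(D)/P(+) = \frac{44}{641}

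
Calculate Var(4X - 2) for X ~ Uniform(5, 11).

For X ~ Uniform(5, 11):
Var(X) = 3
Var(4X - 2) = (4)² × Var(X) = 16 × 3 = 48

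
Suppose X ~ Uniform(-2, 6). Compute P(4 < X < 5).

P(4 < X < 5) = ∫_{4}^{5} f(x) dx
where f(x) = \frac{1}{8}
= \frac{1}{8}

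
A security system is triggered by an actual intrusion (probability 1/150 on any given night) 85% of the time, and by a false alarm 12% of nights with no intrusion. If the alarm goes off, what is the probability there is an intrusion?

Let D = the rare event, + = positive/flagged.
P(D) = 1/150
P(+|D) = 85/100 = 17/20
P(+|D') = 12/100 = 3/25
P(+) = P(+|D)P(D) + P(+|D')P(D')
     = \frac{17}{20} × \frac{1}{150} + \frac{3}{25} × \frac{149}{150}
     = \frac{1873}{15000}
P(D|+) = P(+|D)P(D)/P(+) = \frac{85}{1873}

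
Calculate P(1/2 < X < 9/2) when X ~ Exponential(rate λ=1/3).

P(1/2 < X < 9/2) = ∫_{1/2}^{9/2} f(x) dx
where f(x) = \frac{e^{- \frac{x}{3}}}{3}
= - \frac{1}{e^{\frac{3}{2}}} + e^{- \frac{1}{6}}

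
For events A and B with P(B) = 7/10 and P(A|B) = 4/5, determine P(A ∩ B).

By definition, P(A|B) = P(A ∩ B) / P(B)
So P(A ∩ B) = P(A|B) × P(B)
= 4/5 × 7/10
= 14/25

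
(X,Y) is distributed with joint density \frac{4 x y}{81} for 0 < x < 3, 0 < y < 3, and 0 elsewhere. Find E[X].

f_X(x) = ∫_0^3 \frac{4 x y}{81} dy = \frac{2 x}{9}
E[X] = ∫_0^3 x × (\frac{2 x}{9}) dx = 2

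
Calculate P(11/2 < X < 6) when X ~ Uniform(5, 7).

P(11/2 < X < 6) = ∫_{11/2}^{6} f(x) dx
where f(x) = \frac{1}{2}
= \frac{1}{4}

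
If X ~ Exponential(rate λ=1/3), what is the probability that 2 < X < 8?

P(2 < X < 8) = ∫_{2}^{8} f(x) dx
where f(x) = \frac{e^{- \frac{x}{3}}}{3}
= - \frac{1 - e^{2}}{e^{\frac{8}{3}}}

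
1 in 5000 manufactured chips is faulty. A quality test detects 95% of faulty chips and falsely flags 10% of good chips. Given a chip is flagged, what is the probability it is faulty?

Let D = the rare event, + = positive/flagged.
P(D) = 1/5000
P(+|D) = 95/100 = 19/20
P(+|D') = 10/100 = 1/10
P(+) = P(+|D)P(D) + P(+|D')P(D')
     = \frac{19}{20} × \frac{1}{5000} + \frac{1}{10} × \frac{4999}{5000}
     = \frac{10017}{100000}
P(D|+) = P(+|D)P(D)/P(+) = \frac{19}{10017}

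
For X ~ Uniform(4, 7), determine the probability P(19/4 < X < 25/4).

P(19/4 < X < 25/4) = ∫_{19/4}^{25/4} f(x) dx
where f(x) = \frac{1}{3}
= \frac{1}{2}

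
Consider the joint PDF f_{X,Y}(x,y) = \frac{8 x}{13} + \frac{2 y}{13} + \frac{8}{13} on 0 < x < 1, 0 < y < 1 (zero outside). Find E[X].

E[X] = ∫_0^1 ∫_0^1 x × f(x,y) dy dx
= ∫_0^1 ∫_0^1 x × (\frac{8 x}{13} + \frac{2 y}{13} + \frac{8}{13}) dy dx
= \frac{43}{78}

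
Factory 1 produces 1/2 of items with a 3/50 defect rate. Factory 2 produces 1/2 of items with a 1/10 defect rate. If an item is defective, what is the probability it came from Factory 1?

Using Bayes' theorem:
P(F1) = 1/2, P(D|F1) = 3/50
P(F2) = 1/2, P(D|F2) = 1/10
P(D) = P(D|F1)P(F1) + P(D|F2)P(F2)
     = \frac{2}{25}
P(F1|D) = P(D|F1)P(F1) / P(D)
= \frac{3}{8}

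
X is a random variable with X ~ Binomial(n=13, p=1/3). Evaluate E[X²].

Using the identity E[X²] = Var(X) + (E[X])²:
E[X] = \frac{13}{3}
Var(X) = \frac{26}{9}
E[X²] = \frac{26}{9} + (\frac{13}{3})²
= \frac{65}{3}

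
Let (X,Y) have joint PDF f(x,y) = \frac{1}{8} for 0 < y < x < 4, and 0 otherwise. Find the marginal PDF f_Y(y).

f_Y(y) = ∫_y^4 \frac{1}{8} dx = \frac{1}{2} - \frac{y}{8}
for 0 < y < 4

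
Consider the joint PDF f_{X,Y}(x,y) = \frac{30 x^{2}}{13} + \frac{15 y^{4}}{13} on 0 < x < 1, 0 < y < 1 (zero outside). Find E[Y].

E[Y] = ∫_0^1 ∫_0^1 y × f(x,y) dx dy
= \frac{15}{26}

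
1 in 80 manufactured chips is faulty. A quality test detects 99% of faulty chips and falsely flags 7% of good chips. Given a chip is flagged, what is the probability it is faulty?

Let D = the rare event, + = positive/flagged.
P(D) = 1/80
P(+|D) = 99/100
P(+|D') = 7/100
P(+) = P(+|D)P(D) + P(+|D')P(D')
     = \frac{99}{100} × \frac{1}{80} + \frac{7}{100} × \frac{79}{80}
     = \frac{163}{2000}
P(D|+) = P(+|D)P(D)/P(+) = \frac{99}{652}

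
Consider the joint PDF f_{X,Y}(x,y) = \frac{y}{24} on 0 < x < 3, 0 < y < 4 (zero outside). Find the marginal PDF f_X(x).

f_X(x) = ∫_0^4 f(x,y) dy
= ∫_0^4 \frac{y}{24} dy
= \frac{1}{3} for 0 < x < 3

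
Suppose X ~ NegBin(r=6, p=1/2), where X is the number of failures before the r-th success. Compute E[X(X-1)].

E[X(X-1)] = E[X² - X] = E[X²] - E[X]
E[X] = 6
E[X²] = Var(X) + (E[X])² = 12 + (6)² = 48
E[X(X-1)] = 48 - 6 = 42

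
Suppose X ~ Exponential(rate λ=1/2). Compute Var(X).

For X ~ Exponential(rate λ=1/2):
Var(X) = 4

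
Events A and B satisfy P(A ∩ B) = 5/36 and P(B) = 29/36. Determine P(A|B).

P(A|B) = P(A ∩ B) / P(B)
= (5/36) / (29/36)
= 5/29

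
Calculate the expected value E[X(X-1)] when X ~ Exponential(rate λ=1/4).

E[X(X-1)] = E[X² - X] = E[X²] - E[X]
E[X] = 4
E[X²] = Var(X) + (E[X])² = 16 + (4)² = 32
E[X(X-1)] = 32 - 4 = 28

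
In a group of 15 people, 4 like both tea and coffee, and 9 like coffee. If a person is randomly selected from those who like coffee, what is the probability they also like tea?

P(A ∩ B) = 4/15
P(B) = 9/15 = 3/5
P(A|B) = P(A ∩ B) / P(B) = (4/15) / (3/5) = 4/9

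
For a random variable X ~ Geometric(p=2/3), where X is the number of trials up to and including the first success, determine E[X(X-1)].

E[X(X-1)] = E[X² - X] = E[X²] - E[X]
E[X] = \frac{3}{2}
E[X²] = Var(X) + (E[X])² = \frac{3}{4} + (\frac{3}{2})² = 3
E[X(X-1)] = 3 - \frac{3}{2} = \frac{3}{2}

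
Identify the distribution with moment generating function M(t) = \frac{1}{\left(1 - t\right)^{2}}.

The MGF M(t) = \frac{1}{\left(1 - t\right)^{2}} is the standard form for the Gamma distribution.
Comparing with the known MGF formula identifies: Gamma(shape α=2, rate β=1)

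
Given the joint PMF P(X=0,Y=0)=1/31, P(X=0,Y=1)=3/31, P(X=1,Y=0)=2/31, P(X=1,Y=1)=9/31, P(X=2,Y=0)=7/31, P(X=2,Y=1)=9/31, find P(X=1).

P(X=1) = P(X=1,Y=0) + P(X=1,Y=1)
= 2/31 + 9/31
= 11/31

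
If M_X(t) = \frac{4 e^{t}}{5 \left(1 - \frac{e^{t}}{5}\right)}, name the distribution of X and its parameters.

The MGF M(t) = \frac{4 e^{t}}{5 \left(1 - \frac{e^{t}}{5}\right)} is the standard form for the Geometric distribution.
Comparing with the known MGF formula identifies: Geometric(p=4/5), X = trial number of first success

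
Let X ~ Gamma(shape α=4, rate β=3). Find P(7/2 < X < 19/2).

P(7/2 < X < 19/2) = ∫_{7/2}^{19/2} f(x) dx
where f(x) = \frac{27 x^{3} e^{- 3 x}}{2}
= \frac{-68701 + 4153 e^{18}}{16 e^{\frac{57}{2}}}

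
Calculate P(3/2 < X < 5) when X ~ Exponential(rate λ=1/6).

P(3/2 < X < 5) = ∫_{3/2}^{5} f(x) dx
where f(x) = \frac{e^{- \frac{x}{6}}}{6}
= - \frac{1}{e^{\frac{5}{6}}} + e^{- \frac{1}{4}}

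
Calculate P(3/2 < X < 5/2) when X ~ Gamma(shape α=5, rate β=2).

P(3/2 < X < 5/2) = ∫_{3/2}^{5/2} f(x) dx
where f(x) = \frac{4 x^{4} e^{- 2 x}}{3}
= \frac{-523 + 131 e^{2}}{8 e^{5}}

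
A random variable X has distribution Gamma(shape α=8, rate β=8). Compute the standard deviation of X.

For X ~ Gamma(shape α=8, rate β=8):
Var(X) = \frac{1}{8}
SD(X) = √(Var(X)) = √(\frac{1}{8}) = \frac{\sqrt{2}}{4}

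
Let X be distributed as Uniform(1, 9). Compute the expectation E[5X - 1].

For X ~ Uniform(1, 9):
E[X] = 5
E[5X - 1] = 5 × E[X] - 1 = 24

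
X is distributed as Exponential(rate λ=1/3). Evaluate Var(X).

For X ~ Exponential(rate λ=1/3):
Var(X) = 9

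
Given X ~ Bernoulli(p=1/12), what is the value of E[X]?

For X ~ Bernoulli(p=1/12), the expected value is:
E[X] = \frac{1}{12}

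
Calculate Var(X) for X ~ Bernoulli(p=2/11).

For X ~ Bernoulli(p=2/11):
Var(X) = \frac{18}{121}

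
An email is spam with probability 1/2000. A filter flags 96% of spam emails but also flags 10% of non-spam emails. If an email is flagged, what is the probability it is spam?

Let D = the rare event, + = positive/flagged.
P(D) = 1/2000
P(+|D) = 96/100 = 24/25
P(+|D') = 10/100 = 1/10
P(+) = P(+|D)P(D) + P(+|D')P(D')
     = \frac{24}{25} × \frac{1}{2000} + \frac{1}{10} × \frac{1999}{2000}
     = \frac{10043}{100000}
P(D|+) = P(+|D)P(D)/P(+) = \frac{48}{10043}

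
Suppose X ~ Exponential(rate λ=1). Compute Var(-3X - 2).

For X ~ Exponential(rate λ=1):
Var(X) = 1
Var(-3X - 2) = (-3)² × Var(X) = 9 × 1 = 9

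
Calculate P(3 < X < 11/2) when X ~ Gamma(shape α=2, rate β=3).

P(3 < X < 11/2) = ∫_{3}^{11/2} f(x) dx
where f(x) = 9 x e^{- 3 x}
= - \frac{35}{2 e^{\frac{33}{2}}} + \frac{10}{e^{9}}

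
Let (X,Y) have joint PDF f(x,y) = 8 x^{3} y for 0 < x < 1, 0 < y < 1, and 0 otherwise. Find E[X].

E[X] = ∫_0^1 ∫_0^1 x × f(x,y) dy dx
= ∫_0^1 ∫_0^1 x × (8 x^{3} y) dy dx
= \frac{4}{5}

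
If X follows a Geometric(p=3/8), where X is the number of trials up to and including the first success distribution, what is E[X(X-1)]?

E[X(X-1)] = E[X² - X] = E[X²] - E[X]
E[X] = \frac{8}{3}
E[X²] = Var(X) + (E[X])² = \frac{40}{9} + (\frac{8}{3})² = \frac{104}{9}
E[X(X-1)] = \frac{104}{9} - \frac{8}{3} = \frac{80}{9}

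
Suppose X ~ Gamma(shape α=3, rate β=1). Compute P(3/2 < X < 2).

P(3/2 < X < 2) = ∫_{3/2}^{2} f(x) dx
where f(x) = \frac{x^{2} e^{- x}}{2}
= - \frac{5}{e^{2}} + \frac{29}{8 e^{\frac{3}{2}}}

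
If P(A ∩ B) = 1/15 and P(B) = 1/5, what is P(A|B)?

P(A|B) = P(A ∩ B) / P(B)
= (1/15) / (1/5)
= 1/3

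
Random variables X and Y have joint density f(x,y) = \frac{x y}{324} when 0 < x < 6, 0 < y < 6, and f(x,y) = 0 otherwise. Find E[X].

f_X(x) = ∫_0^6 \frac{x y}{324} dy = \frac{x}{18}
E[X] = ∫_0^6 x × (\frac{x}{18}) dx = 4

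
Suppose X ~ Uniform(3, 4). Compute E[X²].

Using the identity E[X²] = Var(X) + (E[X])²:
E[X] = \frac{7}{2}
Var(X) = \frac{1}{12}
E[X²] = \frac{1}{12} + (\frac{7}{2})²
= \frac{37}{3}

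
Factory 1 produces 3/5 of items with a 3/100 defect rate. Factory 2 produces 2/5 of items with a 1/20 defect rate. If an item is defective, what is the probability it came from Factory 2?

Using Bayes' theorem:
P(F1) = 3/5, P(D|F1) = 3/100
P(F2) = 2/5, P(D|F2) = 1/20
P(D) = P(D|F1)P(F1) + P(D|F2)P(F2)
     = \frac{19}{500}
P(F2|D) = P(D|F2)P(F2) / P(D)
= \frac{10}{19}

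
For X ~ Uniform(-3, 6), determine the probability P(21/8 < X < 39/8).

P(21/8 < X < 39/8) = ∫_{21/8}^{39/8} f(x) dx
where f(x) = \frac{1}{9}
= \frac{1}{4}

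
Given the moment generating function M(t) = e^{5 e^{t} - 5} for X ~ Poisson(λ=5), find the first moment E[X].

To find E[X], compute M^(1)(0):
M^(1)(t) = 5 e^{t} e^{5 e^{t} - 5}
M^(1)(0) = 5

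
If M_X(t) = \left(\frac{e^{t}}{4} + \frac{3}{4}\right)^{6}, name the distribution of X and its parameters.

The MGF M(t) = \left(\frac{e^{t}}{4} + \frac{3}{4}\right)^{6} is the standard form for the Binomial distribution.
Comparing with the known MGF formula identifies: Binomial(n=6, p=1/4)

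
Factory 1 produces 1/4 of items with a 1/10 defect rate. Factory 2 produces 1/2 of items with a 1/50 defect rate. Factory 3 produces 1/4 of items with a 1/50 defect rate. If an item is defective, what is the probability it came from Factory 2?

Using Bayes' theorem:
P(F1) = 1/4, P(D|F1) = 1/10
P(F2) = 1/2, P(D|F2) = 1/50
P(F3) = 1/4, P(D|F3) = 1/50
P(D) = P(D|F1)P(F1) + P(D|F2)P(F2) + P(D|F3)P(F3)
     = \frac{1}{25}
P(F2|D) = P(D|F2)P(F2) / P(D)
= \frac{1}{4}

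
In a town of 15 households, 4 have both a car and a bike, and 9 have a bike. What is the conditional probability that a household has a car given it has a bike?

P(A ∩ B) = 4/15
P(B) = 9/15 = 3/5
P(A|B) = P(A ∩ B) / P(B) = (4/15) / (3/5) = 4/9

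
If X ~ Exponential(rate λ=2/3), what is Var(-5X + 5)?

For X ~ Exponential(rate λ=2/3):
Var(X) = \frac{9}{4}
Var(-5X + 5) = (-5)² × Var(X) = 25 × \frac{9}{4} = \frac{225}{4}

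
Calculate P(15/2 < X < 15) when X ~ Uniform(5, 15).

P(15/2 < X < 15) = ∫_{15/2}^{15} f(x) dx
where f(x) = \frac{1}{10}
= \frac{3}{4}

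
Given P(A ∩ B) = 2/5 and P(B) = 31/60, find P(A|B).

P(A|B) = P(A ∩ B) / P(B)
= (2/5) / (31/60)
= 24/31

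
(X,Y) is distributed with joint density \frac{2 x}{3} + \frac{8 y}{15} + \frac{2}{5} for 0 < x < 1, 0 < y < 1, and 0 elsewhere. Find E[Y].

E[Y] = ∫_0^1 ∫_0^1 y × f(x,y) dx dy
= \frac{49}{90}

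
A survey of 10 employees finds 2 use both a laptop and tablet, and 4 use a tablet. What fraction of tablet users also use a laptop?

P(A ∩ B) = 2/10 = 1/5
P(B) = 4/10 = 2/5
P(A|B) = P(A ∩ B) / P(B) = (1/5) / (2/5) = 1/2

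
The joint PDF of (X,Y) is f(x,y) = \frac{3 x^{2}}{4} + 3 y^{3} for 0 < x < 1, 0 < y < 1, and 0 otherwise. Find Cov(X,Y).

E[XY] = ∫∫ xy × f(x,y) dx dy = \frac{63}{160}
E[X] = \frac{9}{16}
E[Y] = \frac{29}{40}
Cov(X,Y) = E[XY] - E[X]E[Y] = - \frac{9}{640}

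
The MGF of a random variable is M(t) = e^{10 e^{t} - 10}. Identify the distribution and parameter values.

The MGF M(t) = e^{10 e^{t} - 10} is the standard form for the Poisson distribution.
Comparing with the known MGF formula identifies: Poisson(λ=10)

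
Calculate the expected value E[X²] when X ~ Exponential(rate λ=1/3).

Using the identity E[X²] = Var(X) + (E[X])²:
E[X] = 3
Var(X) = 9
E[X²] = 9 + (3)²
= 18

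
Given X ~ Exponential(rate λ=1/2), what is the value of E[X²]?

Using the identity E[X²] = Var(X) + (E[X])²:
E[X] = 2
Var(X) = 4
E[X²] = 4 + (2)²
= 8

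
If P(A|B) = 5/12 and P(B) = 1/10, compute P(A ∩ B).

By definition, P(A|B) = P(A ∩ B) / P(B)
So P(A ∩ B) = P(A|B) × P(B)
= 5/12 × 1/10
= 1/24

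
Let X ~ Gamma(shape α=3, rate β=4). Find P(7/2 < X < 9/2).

P(7/2 < X < 9/2) = ∫_{7/2}^{9/2} f(x) dx
where f(x) = 32 x^{2} e^{- 4 x}
= \frac{-181 + 113 e^{4}}{e^{18}}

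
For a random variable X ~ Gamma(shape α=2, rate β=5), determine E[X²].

Using the identity E[X²] = Var(X) + (E[X])²:
E[X] = \frac{2}{5}
Var(X) = \frac{2}{25}
E[X²] = \frac{2}{25} + (\frac{2}{5})²
= \frac{6}{25}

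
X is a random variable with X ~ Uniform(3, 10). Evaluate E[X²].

Using the identity E[X²] = Var(X) + (E[X])²:
E[X] = \frac{13}{2}
Var(X) = \frac{49}{12}
E[X²] = \frac{49}{12} + (\frac{13}{2})²
= \frac{139}{3}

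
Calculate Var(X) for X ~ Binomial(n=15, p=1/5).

For X ~ Binomial(n=15, p=1/5):
Var(X) = \frac{12}{5}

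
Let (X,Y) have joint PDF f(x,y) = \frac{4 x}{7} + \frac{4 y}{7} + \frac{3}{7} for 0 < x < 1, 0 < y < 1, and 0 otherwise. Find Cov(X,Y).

E[XY] = ∫∫ xy × f(x,y) dx dy = \frac{25}{84}
E[X] = \frac{23}{42}
E[Y] = \frac{23}{42}
Cov(X,Y) = E[XY] - E[X]E[Y] = - \frac{1}{441}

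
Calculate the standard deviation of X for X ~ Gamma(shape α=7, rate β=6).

For X ~ Gamma(shape α=7, rate β=6):
Var(X) = \frac{7}{36}
SD(X) = √(Var(X)) = √(\frac{7}{36}) = \frac{\sqrt{7}}{6}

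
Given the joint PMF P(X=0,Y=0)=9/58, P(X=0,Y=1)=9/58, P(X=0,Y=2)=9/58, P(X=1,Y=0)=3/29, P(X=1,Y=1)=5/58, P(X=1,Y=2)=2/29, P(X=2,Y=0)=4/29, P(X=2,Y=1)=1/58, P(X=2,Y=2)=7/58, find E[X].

First find marginal of X:
P(X=0) = 27/58
P(X=1) = 15/58
P(X=2) = 8/29
E[X] = 0 × 27/58 + 1 × 15/58 + 2 × 8/29 = 47/58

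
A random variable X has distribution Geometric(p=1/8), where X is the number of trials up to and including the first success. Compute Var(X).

For X ~ Geometric(p=1/8), where X is the number of trials up to and including the first success:
Var(X) = 56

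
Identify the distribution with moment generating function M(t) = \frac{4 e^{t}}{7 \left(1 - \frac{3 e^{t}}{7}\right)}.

The MGF M(t) = \frac{4 e^{t}}{7 \left(1 - \frac{3 e^{t}}{7}\right)} is the standard form for the Geometric distribution.
Comparing with the known MGF formula identifies: Geometric(p=4/7), X = trial number of first success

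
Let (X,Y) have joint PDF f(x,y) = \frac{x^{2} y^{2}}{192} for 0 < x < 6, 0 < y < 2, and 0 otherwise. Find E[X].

f_X(x) = ∫_0^2 \frac{x^{2} y^{2}}{192} dy = \frac{x^{2}}{72}
E[X] = ∫_0^6 x × (\frac{x^{2}}{72}) dx = \frac{9}{2}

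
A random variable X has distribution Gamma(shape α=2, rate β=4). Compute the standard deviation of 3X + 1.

For X ~ Gamma(shape α=2, rate β=4):
Var(X) = \frac{1}{8}
SD(X) = √(Var(X)) = √(\frac{1}{8}) = \frac{\sqrt{2}}{4}
SD(3X + 1) = |3| × SD(X) = 3 × \frac{\sqrt{2}}{4} = \frac{3 \sqrt{2}}{4}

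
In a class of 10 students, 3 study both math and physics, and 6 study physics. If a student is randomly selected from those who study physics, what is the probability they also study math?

P(A ∩ B) = 3/10
P(B) = 6/10 = 3/5
P(A|B) = P(A ∩ B) / P(B) = (3/10) / (3/5) = 1/2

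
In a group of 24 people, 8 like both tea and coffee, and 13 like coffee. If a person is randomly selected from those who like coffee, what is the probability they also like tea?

P(A ∩ B) = 8/24 = 1/3
P(B) = 13/24
P(A|B) = P(A ∩ B) / P(B) = (1/3) / (13/24) = 8/13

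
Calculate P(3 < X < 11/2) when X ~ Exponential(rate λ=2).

P(3 < X < 11/2) = ∫_{3}^{11/2} f(x) dx
where f(x) = 2 e^{- 2 x}
= - \frac{1 - e^{5}}{e^{11}}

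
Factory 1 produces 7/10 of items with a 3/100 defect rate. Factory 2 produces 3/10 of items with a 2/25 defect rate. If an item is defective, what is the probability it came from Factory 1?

Using Bayes' theorem:
P(F1) = 7/10, P(D|F1) = 3/100
P(F2) = 3/10, P(D|F2) = 2/25
P(D) = P(D|F1)P(F1) + P(D|F2)P(F2)
     = \frac{9}{200}
P(F1|D) = P(D|F1)P(F1) / P(D)
= \frac{7}{15}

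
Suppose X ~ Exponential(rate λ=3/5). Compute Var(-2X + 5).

For X ~ Exponential(rate λ=3/5):
Var(X) = \frac{25}{9}
Var(-2X + 5) = (-2)² × Var(X) = 4 × \frac{25}{9} = \frac{100}{9}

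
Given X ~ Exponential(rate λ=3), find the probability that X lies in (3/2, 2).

P(3/2 < X < 2) = ∫_{3/2}^{2} f(x) dx
where f(x) = 3 e^{- 3 x}
= - \frac{1}{e^{6}} + e^{- \frac{9}{2}}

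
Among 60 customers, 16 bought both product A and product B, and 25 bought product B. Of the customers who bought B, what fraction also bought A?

P(A ∩ B) = 16/60 = 4/15
P(B) = 25/60 = 5/12
P(A|B) = P(A ∩ B) / P(B) = (4/15) / (5/12) = 16/25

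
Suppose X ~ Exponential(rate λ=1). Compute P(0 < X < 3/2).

P(0 < X < 3/2) = ∫_{0}^{3/2} f(x) dx
where f(x) = e^{- x}
= 1 - e^{- \frac{3}{2}}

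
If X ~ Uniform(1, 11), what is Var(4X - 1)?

For X ~ Uniform(1, 11):
Var(X) = \frac{25}{3}
Var(4X - 1) = (4)² × Var(X) = 16 × \frac{25}{3} = \frac{400}{3}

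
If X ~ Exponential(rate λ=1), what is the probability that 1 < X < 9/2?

P(1 < X < 9/2) = ∫_{1}^{9/2} f(x) dx
where f(x) = e^{- x}
= - \frac{1}{e^{\frac{9}{2}}} + e^{-1}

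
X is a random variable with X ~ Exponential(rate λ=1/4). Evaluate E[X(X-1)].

E[X(X-1)] = E[X² - X] = E[X²] - E[X]
E[X] = 4
E[X²] = Var(X) + (E[X])² = 16 + (4)² = 32
E[X(X-1)] = 32 - 4 = 28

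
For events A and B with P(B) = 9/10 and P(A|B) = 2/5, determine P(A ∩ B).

By definition, P(A|B) = P(A ∩ B) / P(B)
So P(A ∩ B) = P(A|B) × P(B)
= 2/5 × 9/10
= 9/25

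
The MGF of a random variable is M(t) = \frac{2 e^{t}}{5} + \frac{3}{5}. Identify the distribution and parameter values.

The MGF M(t) = \frac{2 e^{t}}{5} + \frac{3}{5} is the standard form for the Bernoulli distribution.
Comparing with the known MGF formula identifies: Bernoulli(p=2/5)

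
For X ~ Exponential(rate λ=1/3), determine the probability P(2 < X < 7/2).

P(2 < X < 7/2) = ∫_{2}^{7/2} f(x) dx
where f(x) = \frac{e^{- \frac{x}{3}}}{3}
= - \frac{1}{e^{\frac{7}{6}}} + e^{- \frac{2}{3}}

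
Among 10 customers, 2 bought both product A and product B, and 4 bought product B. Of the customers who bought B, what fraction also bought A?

P(A ∩ B) = 2/10 = 1/5
P(B) = 4/10 = 2/5
P(A|B) = P(A ∩ B) / P(B) = (1/5) / (2/5) = 1/2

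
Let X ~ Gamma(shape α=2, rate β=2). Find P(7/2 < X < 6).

P(7/2 < X < 6) = ∫_{7/2}^{6} f(x) dx
where f(x) = 4 x e^{- 2 x}
= \frac{-13 + 8 e^{5}}{e^{12}}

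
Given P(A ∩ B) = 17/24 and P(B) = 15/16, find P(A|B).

P(A|B) = P(A ∩ B) / P(B)
= (17/24) / (15/16)
= 34/45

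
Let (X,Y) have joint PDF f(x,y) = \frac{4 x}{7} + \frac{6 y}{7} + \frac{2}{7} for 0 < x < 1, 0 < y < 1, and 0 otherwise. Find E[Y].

E[Y] = ∫_0^1 ∫_0^1 y × f(x,y) dx dy
= \frac{4}{7}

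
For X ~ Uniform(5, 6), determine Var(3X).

For X ~ Uniform(5, 6):
Var(X) = \frac{1}{12}
Var(3X) = (3)² × Var(X) = 9 × \frac{1}{12} = \frac{3}{4}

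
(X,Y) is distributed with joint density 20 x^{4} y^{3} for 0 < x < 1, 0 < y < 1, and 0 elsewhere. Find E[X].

E[X] = ∫_0^1 ∫_0^1 x × f(x,y) dy dx
= ∫_0^1 ∫_0^1 x × (20 x^{4} y^{3}) dy dx
= \frac{5}{6}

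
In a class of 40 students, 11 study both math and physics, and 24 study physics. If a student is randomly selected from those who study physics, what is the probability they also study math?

P(A ∩ B) = 11/40
P(B) = 24/40 = 3/5
P(A|B) = P(A ∩ B) / P(B) = (11/40) / (3/5) = 11/24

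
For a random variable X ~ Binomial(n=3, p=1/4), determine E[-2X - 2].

For X ~ Binomial(n=3, p=1/4):
E[X] = \frac{3}{4}
E[-2X - 2] = -2 × E[X] - 2 = - \frac{7}{2}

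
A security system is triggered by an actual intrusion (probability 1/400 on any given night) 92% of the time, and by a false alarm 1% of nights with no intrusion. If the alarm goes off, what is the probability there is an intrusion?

Let D = the rare event, + = positive/flagged.
P(D) = 1/400
P(+|D) = 92/100 = 23/25
P(+|D') = 1/100
P(+) = P(+|D)P(D) + P(+|D')P(D')
     = \frac{23}{25} × \frac{1}{400} + \frac{1}{100} × \frac{399}{400}
     = \frac{491}{40000}
P(D|+) = P(+|D)P(D)/P(+) = \frac{92}{491}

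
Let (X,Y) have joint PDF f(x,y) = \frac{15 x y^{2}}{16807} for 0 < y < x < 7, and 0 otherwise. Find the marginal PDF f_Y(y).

f_Y(y) = ∫_y^7 \frac{15 x y^{2}}{16807} dx = \frac{15 y^{2} \left(49 - y^{2}\right)}{33614}
for 0 < y < 7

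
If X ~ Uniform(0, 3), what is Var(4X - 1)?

For X ~ Uniform(0, 3):
Var(X) = \frac{3}{4}
Var(4X - 1) = (4)² × Var(X) = 16 × \frac{3}{4} = 12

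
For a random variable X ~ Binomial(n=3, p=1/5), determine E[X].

For X ~ Binomial(n=3, p=1/5), the expected value is:
E[X] = \frac{3}{5}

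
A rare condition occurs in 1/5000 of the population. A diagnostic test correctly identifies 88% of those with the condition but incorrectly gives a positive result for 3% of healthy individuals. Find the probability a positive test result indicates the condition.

Let D = the rare event, + = positive/flagged.
P(D) = 1/5000
P(+|D) = 88/100 = 22/25
P(+|D') = 3/100
P(+) = P(+|D)P(D) + P(+|D')P(D')
     = \frac{22}{25} × \frac{1}{5000} + \frac{3}{100} × \frac{4999}{5000}
     = \frac{3017}{100000}
P(D|+) = P(+|D)P(D)/P(+) = \frac{88}{15085}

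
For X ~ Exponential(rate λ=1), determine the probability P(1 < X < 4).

P(1 < X < 4) = ∫_{1}^{4} f(x) dx
where f(x) = e^{- x}
= - \frac{1 - e^{3}}{e^{4}}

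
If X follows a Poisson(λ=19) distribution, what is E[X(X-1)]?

E[X(X-1)] = E[X² - X] = E[X²] - E[X]
E[X] = 19
E[X²] = Var(X) + (E[X])² = 19 + (19)² = 380
E[X(X-1)] = 380 - 19 = 361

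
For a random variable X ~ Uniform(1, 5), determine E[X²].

Using the identity E[X²] = Var(X) + (E[X])²:
E[X] = 3
Var(X) = \frac{4}{3}
E[X²] = \frac{4}{3} + (3)²
= \frac{31}{3}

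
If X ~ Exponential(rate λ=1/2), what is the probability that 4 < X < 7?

P(4 < X < 7) = ∫_{4}^{7} f(x) dx
where f(x) = \frac{e^{- \frac{x}{2}}}{2}
= - \frac{1}{e^{\frac{7}{2}}} + e^{-2}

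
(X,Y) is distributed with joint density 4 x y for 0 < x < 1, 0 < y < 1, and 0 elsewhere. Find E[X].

E[X] = ∫_0^1 ∫_0^1 x × f(x,y) dy dx
= ∫_0^1 ∫_0^1 x × (4 x y) dy dx
= \frac{2}{3}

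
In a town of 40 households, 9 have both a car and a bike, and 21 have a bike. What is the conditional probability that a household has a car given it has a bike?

P(A ∩ B) = 9/40
P(B) = 21/40
P(A|B) = P(A ∩ B) / P(B) = (9/40) / (21/40) = 3/7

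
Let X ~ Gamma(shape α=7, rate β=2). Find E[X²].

Using the identity E[X²] = Var(X) + (E[X])²:
E[X] = \frac{7}{2}
Var(X) = \frac{7}{4}
E[X²] = \frac{7}{4} + (\frac{7}{2})²
= 14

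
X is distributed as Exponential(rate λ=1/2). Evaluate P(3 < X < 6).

P(3 < X < 6) = ∫_{3}^{6} f(x) dx
where f(x) = \frac{e^{- \frac{x}{2}}}{2}
= - \frac{1}{e^{3}} + e^{- \frac{3}{2}}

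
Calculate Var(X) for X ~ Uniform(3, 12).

For X ~ Uniform(3, 12):
Var(X) = \frac{27}{4}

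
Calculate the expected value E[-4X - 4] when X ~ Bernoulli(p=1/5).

For X ~ Bernoulli(p=1/5):
E[X] = \frac{1}{5}
E[-4X - 4] = -4 × E[X] - 4 = - \frac{24}{5}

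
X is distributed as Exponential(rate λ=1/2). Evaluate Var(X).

For X ~ Exponential(rate λ=1/2):
Var(X) = 4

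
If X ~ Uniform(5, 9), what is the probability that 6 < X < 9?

P(6 < X < 9) = ∫_{6}^{9} f(x) dx
where f(x) = \frac{1}{4}
= \frac{3}{4}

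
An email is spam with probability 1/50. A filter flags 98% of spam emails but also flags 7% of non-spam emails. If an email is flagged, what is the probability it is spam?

Let D = the rare event, + = positive/flagged.
P(D) = 1/50
P(+|D) = 98/100 = 49/50
P(+|D') = 7/100
P(+) = P(+|D)P(D) + P(+|D')P(D')
     = \frac{49}{50} × \frac{1}{50} + \frac{7}{100} × \frac{49}{50}
     = \frac{441}{5000}
P(D|+) = P(+|D)P(D)/P(+) = \frac{2}{9}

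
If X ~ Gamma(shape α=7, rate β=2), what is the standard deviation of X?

For X ~ Gamma(shape α=7, rate β=2):
Var(X) = \frac{7}{4}
SD(X) = √(Var(X)) = √(\frac{7}{4}) = \frac{\sqrt{7}}{2}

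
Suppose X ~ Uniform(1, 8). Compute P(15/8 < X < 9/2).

P(15/8 < X < 9/2) = ∫_{15/8}^{9/2} f(x) dx
where f(x) = \frac{1}{7}
= \frac{3}{8}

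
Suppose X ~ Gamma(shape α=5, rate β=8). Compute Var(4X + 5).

For X ~ Gamma(shape α=5, rate β=8):
Var(X) = \frac{5}{64}
Var(4X + 5) = (4)² × Var(X) = 16 × \frac{5}{64} = \frac{5}{4}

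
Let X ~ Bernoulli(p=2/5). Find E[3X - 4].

For X ~ Bernoulli(p=2/5):
E[X] = \frac{2}{5}
E[3X - 4] = 3 × E[X] - 4 = - \frac{14}{5}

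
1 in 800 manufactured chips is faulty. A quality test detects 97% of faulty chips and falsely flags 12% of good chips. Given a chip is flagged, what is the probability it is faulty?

Let D = the rare event, + = positive/flagged.
P(D) = 1/800
P(+|D) = 97/100
P(+|D') = 12/100 = 3/25
P(+) = P(+|D)P(D) + P(+|D')P(D')
     = \frac{97}{100} × \frac{1}{800} + \frac{3}{25} × \frac{799}{800}
     = \frac{1937}{16000}
P(D|+) = P(+|D)P(D)/P(+) = \frac{97}{9685}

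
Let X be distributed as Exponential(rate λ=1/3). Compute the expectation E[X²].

Using the identity E[X²] = Var(X) + (E[X])²:
E[X] = 3
Var(X) = 9
E[X²] = 9 + (3)²
= 18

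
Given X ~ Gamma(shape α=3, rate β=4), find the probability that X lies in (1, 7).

P(1 < X < 7) = ∫_{1}^{7} f(x) dx
where f(x) = 32 x^{2} e^{- 4 x}
= \frac{-421 + 13 e^{24}}{e^{28}}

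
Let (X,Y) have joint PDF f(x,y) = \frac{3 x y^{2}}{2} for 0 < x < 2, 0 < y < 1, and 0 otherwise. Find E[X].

f_X(x) = ∫_0^1 \frac{3 x y^{2}}{2} dy = \frac{x}{2}
E[X] = ∫_0^2 x × (\frac{x}{2}) dx = \frac{4}{3}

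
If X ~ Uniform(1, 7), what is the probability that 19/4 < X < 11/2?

P(19/4 < X < 11/2) = ∫_{19/4}^{11/2} f(x) dx
where f(x) = \frac{1}{6}
= \frac{1}{8}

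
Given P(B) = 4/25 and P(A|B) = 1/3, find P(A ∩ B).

By definition, P(A|B) = P(A ∩ B) / P(B)
So P(A ∩ B) = P(A|B) × P(B)
= 1/3 × 4/25
= 4/75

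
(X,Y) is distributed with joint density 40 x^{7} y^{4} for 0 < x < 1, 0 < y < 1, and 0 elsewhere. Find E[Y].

E[Y] = ∫_0^1 ∫_0^1 y × f(x,y) dx dy
= \frac{5}{6}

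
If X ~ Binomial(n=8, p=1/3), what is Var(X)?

For X ~ Binomial(n=8, p=1/3):
Var(X) = \frac{16}{9}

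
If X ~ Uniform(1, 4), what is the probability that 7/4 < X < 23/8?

P(7/4 < X < 23/8) = ∫_{7/4}^{23/8} f(x) dx
where f(x) = \frac{1}{3}
= \frac{3}{8}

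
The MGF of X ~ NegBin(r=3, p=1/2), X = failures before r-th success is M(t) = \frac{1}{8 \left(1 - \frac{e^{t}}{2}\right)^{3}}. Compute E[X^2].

To find E[X^2], compute M^(2)(0):
M^(1)(t) = \frac{3 e^{t}}{16 \left(1 - \frac{e^{t}}{2}\right)^{4}}
M^(2)(t) = \frac{3 e^{t}}{16 \left(1 - \frac{e^{t}}{2}\right)^{4}} + \frac{3 e^{2 t}}{8 \left(1 - \frac{e^{t}}{2}\right)^{5}}
M^(2)(0) = 15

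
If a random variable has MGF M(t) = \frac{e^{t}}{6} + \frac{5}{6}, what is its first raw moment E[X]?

To find E[X], compute M^(1)(0):
M^(1)(t) = \frac{e^{t}}{6}
M^(1)(0) = \frac{1}{6}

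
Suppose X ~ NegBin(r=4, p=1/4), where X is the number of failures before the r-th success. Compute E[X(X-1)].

E[X(X-1)] = E[X² - X] = E[X²] - E[X]
E[X] = 12
E[X²] = Var(X) + (E[X])² = 48 + (12)² = 192
E[X(X-1)] = 192 - 12 = 180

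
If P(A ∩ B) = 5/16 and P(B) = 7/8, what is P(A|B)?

P(A|B) = P(A ∩ B) / P(B)
= (5/16) / (7/8)
= 5/14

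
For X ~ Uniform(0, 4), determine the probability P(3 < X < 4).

P(3 < X < 4) = ∫_{3}^{4} f(x) dx
where f(x) = \frac{1}{4}
= \frac{1}{4}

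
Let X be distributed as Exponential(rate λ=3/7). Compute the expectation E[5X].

For X ~ Exponential(rate λ=3/7):
E[X] = \frac{7}{3}
E[5X] = 5 × E[X] + 0 = \frac{35}{3}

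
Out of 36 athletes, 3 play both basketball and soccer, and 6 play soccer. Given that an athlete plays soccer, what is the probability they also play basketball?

P(A ∩ B) = 3/36 = 1/12
P(B) = 6/36 = 1/6
P(A|B) = P(A ∩ B) / P(B) = (1/12) / (1/6) = 1/2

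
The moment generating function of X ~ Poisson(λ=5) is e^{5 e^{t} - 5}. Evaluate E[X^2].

To find E[X^2], compute M^(2)(0):
M^(1)(t) = 5 e^{t} e^{5 e^{t} - 5}
M^(2)(t) = 25 e^{2 t} e^{5 e^{t} - 5} + 5 e^{t} e^{5 e^{t} - 5}
M^(2)(0) = 30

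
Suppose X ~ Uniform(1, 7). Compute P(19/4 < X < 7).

P(19/4 < X < 7) = ∫_{19/4}^{7} f(x) dx
where f(x) = \frac{1}{6}
= \frac{3}{8}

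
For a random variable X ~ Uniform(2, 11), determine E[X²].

Using the identity E[X²] = Var(X) + (E[X])²:
E[X] = \frac{13}{2}
Var(X) = \frac{27}{4}
E[X²] = \frac{27}{4} + (\frac{13}{2})²
= 49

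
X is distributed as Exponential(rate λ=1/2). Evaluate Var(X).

For X ~ Exponential(rate λ=1/2):
Var(X) = 4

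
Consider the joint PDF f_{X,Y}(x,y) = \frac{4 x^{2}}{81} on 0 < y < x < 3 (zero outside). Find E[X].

f_X(x) = ∫_0^x \frac{4 x^{2}}{81} dy = \frac{4 x^{3}}{81}
E[X] = ∫_0^3 x × (\frac{4 x^{3}}{81}) dx = \frac{12}{5}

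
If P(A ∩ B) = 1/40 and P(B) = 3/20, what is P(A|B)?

P(A|B) = P(A ∩ B) / P(B)
= (1/40) / (3/20)
= 1/6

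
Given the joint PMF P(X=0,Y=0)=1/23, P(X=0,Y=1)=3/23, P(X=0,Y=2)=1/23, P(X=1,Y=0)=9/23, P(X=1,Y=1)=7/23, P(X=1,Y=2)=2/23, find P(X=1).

P(X=1) = P(X=1,Y=0) + P(X=1,Y=1) + P(X=1,Y=2)
= 9/23 + 7/23 + 2/23
= 18/23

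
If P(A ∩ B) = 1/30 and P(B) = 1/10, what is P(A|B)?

P(A|B) = P(A ∩ B) / P(B)
= (1/30) / (1/10)
= 1/3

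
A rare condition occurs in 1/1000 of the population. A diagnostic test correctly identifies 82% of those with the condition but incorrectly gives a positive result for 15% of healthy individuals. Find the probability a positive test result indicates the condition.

Let D = the rare event, + = positive/flagged.
P(D) = 1/1000
P(+|D) = 82/100 = 41/50
P(+|D') = 15/100 = 3/20
P(+) = P(+|D)P(D) + P(+|D')P(D')
     = \frac{41}{50} × \frac{1}{1000} + \frac{3}{20} × \frac{999}{1000}
     = \frac{15067}{100000}
P(D|+) = P(+|D)P(D)/P(+) = \frac{82}{15067}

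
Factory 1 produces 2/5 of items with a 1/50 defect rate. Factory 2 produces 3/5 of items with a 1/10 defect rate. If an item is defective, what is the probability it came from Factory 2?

Using Bayes' theorem:
P(F1) = 2/5, P(D|F1) = 1/50
P(F2) = 3/5, P(D|F2) = 1/10
P(D) = P(D|F1)P(F1) + P(D|F2)P(F2)
     = \frac{17}{250}
P(F2|D) = P(D|F2)P(F2) / P(D)
= \frac{15}{17}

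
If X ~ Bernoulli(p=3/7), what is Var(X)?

For X ~ Bernoulli(p=3/7):
Var(X) = \frac{12}{49}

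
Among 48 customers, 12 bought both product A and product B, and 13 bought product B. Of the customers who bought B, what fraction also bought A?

P(A ∩ B) = 12/48 = 1/4
P(B) = 13/48
P(A|B) = P(A ∩ B) / P(B) = (1/4) / (13/48) = 12/13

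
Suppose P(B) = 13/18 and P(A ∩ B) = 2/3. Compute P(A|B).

P(A|B) = P(A ∩ B) / P(B)
= (2/3) / (13/18)
= 12/13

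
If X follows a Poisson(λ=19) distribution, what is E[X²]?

Using the identity E[X²] = Var(X) + (E[X])²:
E[X] = 19
Var(X) = 19
E[X²] = 19 + (19)²
= 380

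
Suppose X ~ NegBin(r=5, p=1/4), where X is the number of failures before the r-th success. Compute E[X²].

Using the identity E[X²] = Var(X) + (E[X])²:
E[X] = 15
Var(X) = 60
E[X²] = 60 + (15)²
= 285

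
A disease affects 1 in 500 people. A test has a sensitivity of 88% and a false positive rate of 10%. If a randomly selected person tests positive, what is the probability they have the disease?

Let D = the rare event, + = positive/flagged.
P(D) = 1/500
P(+|D) = 88/100 = 22/25
P(+|D') = 10/100 = 1/10
P(+) = P(+|D)P(D) + P(+|D')P(D')
     = \frac{22}{25} × \frac{1}{500} + \frac{1}{10} × \frac{499}{500}
     = \frac{2539}{25000}
P(D|+) = P(+|D)P(D)/P(+) = \frac{44}{2539}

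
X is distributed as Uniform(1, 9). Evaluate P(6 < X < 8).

P(6 < X < 8) = ∫_{6}^{8} f(x) dx
where f(x) = \frac{1}{8}
= \frac{1}{4}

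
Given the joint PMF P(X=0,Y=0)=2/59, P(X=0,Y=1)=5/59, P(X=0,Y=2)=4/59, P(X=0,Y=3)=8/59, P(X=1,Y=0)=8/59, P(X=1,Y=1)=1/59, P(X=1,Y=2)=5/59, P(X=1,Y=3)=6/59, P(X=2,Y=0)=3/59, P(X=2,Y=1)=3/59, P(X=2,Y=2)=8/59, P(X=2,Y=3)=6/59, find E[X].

First find marginal of X:
P(X=0) = 19/59
P(X=1) = 20/59
P(X=2) = 20/59
E[X] = 0 × 19/59 + 1 × 20/59 + 2 × 20/59 = 60/59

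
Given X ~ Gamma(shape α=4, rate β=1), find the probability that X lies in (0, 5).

P(0 < X < 5) = ∫_{0}^{5} f(x) dx
where f(x) = \frac{x^{3} e^{- x}}{6}
= 1 - \frac{118}{3 e^{5}}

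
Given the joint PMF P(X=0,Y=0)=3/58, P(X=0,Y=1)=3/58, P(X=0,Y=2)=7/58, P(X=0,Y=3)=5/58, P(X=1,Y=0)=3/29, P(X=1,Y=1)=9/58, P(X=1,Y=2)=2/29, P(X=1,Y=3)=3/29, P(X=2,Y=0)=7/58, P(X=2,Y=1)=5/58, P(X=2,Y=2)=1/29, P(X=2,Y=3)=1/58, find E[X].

First find marginal of X:
P(X=0) = 9/29
P(X=1) = 25/58
P(X=2) = 15/58
E[X] = 0 × 9/29 + 1 × 25/58 + 2 × 15/58 = 55/58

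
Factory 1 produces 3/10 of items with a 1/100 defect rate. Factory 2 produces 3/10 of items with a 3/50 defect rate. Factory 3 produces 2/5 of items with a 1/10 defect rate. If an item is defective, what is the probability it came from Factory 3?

Using Bayes' theorem:
P(F1) = 3/10, P(D|F1) = 1/100
P(F2) = 3/10, P(D|F2) = 3/50
P(F3) = 2/5, P(D|F3) = 1/10
P(D) = P(D|F1)P(F1) + P(D|F2)P(F2) + P(D|F3)P(F3)
     = \frac{61}{1000}
P(F3|D) = P(D|F3)P(F3) / P(D)
= \frac{40}{61}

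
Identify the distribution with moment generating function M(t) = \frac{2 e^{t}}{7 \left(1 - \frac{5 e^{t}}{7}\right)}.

The MGF M(t) = \frac{2 e^{t}}{7 \left(1 - \frac{5 e^{t}}{7}\right)} is the standard form for the Geometric distribution.
Comparing with the known MGF formula identifies: Geometric(p=2/7), X = trial number of first success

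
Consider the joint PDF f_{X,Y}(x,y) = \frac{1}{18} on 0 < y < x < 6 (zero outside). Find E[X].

f_X(x) = ∫_0^x \frac{1}{18} dy = \frac{x}{18}
E[X] = ∫_0^6 x × (\frac{x}{18}) dx = 4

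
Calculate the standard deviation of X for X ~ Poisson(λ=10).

For X ~ Poisson(λ=10):
Var(X) = 10
SD(X) = √(Var(X)) = √(10) = \sqrt{10}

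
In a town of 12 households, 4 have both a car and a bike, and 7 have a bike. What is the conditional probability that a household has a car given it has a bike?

P(A ∩ B) = 4/12 = 1/3
P(B) = 7/12
P(A|B) = P(A ∩ B) / P(B) = (1/3) / (7/12) = 4/7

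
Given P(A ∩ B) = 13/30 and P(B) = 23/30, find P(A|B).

P(A|B) = P(A ∩ B) / P(B)
= (13/30) / (23/30)
= 13/23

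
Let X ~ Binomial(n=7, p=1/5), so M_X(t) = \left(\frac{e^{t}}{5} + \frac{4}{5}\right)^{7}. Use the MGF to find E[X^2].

To find E[X^2], compute M^(2)(0):
M^(1)(t) = \frac{7 \left(\frac{e^{t}}{5} + \frac{4}{5}\right)^{6} e^{t}}{5}
M^(2)(t) = \frac{7 \left(\frac{e^{t}}{5} + \frac{4}{5}\right)^{6} e^{t}}{5} + \frac{42 \left(\frac{e^{t}}{5} + \frac{4}{5}\right)^{5} e^{2 t}}{25}
M^(2)(0) = \frac{77}{25}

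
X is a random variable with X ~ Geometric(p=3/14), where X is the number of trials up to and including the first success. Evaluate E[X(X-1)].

E[X(X-1)] = E[X² - X] = E[X²] - E[X]
E[X] = \frac{14}{3}
E[X²] = Var(X) + (E[X])² = \frac{154}{9} + (\frac{14}{3})² = \frac{350}{9}
E[X(X-1)] = \frac{350}{9} - \frac{14}{3} = \frac{308}{9}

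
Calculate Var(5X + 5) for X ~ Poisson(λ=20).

For X ~ Poisson(λ=20):
Var(X) = 20
Var(5X + 5) = (5)² × Var(X) = 25 × 20 = 500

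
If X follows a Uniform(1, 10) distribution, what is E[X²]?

Using the identity E[X²] = Var(X) + (E[X])²:
E[X] = \frac{11}{2}
Var(X) = \frac{27}{4}
E[X²] = \frac{27}{4} + (\frac{11}{2})²
= 37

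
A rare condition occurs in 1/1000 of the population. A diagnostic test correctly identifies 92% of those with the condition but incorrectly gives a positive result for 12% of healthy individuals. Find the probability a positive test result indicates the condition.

Let D = the rare event, + = positive/flagged.
P(D) = 1/1000
P(+|D) = 92/100 = 23/25
P(+|D') = 12/100 = 3/25
P(+) = P(+|D)P(D) + P(+|D')P(D')
     = \frac{23}{25} × \frac{1}{1000} + \frac{3}{25} × \frac{999}{1000}
     = \frac{151}{1250}
P(D|+) = P(+|D)P(D)/P(+) = \frac{23}{3020}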